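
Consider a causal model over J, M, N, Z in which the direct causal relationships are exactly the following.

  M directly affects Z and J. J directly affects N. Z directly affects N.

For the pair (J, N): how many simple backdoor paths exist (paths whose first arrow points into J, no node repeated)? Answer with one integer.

A backdoor path from J to N is any simple undirected path whose first edge points into J (i.e. leaves J via a parent).
Parents of J: {M}.
Enumerating:
  P1: J <- M -> Z -> N
That exhausts the simple backdoor paths. Count: 1.

1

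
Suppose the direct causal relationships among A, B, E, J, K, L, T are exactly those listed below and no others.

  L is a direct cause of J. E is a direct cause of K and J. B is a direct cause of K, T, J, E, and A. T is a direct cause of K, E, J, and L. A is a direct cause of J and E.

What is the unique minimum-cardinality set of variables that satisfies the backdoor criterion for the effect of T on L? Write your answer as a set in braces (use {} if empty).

Variables eligible for adjustment (non-descendants of T, excluding T and L): {A, B}.
Backdoor paths from T to L:
  P1: T <- B -> A -> E -> J <- L
  P2: T <- B -> A -> J <- L
  P3: T <- B -> E <- A -> J <- L
  P4: T <- B -> E -> J <- L
  P5: T <- B -> K <- E <- A -> J <- L
  P6: T <- B -> K <- E -> J <- L
  P7: T <- B -> J <- L
Each backdoor path contains an unconditioned collider, so every path is already blocked with the empty conditioning set:
  P1: blocked at collider J (neither it nor any descendant is in the conditioning set).
  P2: blocked at collider J (neither it nor any descendant is in the conditioning set).
  P3: blocked at collider E (neither it nor any descendant is in the conditioning set).
  P4: blocked at collider J (neither it nor any descendant is in the conditioning set).
  P5: blocked at collider K (neither it nor any descendant is in the conditioning set).
  P6: blocked at collider K (neither it nor any descendant is in the conditioning set).
  P7: blocked at collider J (neither it nor any descendant is in the conditioning set).
The empty set is therefore the unique smallest valid set.

{}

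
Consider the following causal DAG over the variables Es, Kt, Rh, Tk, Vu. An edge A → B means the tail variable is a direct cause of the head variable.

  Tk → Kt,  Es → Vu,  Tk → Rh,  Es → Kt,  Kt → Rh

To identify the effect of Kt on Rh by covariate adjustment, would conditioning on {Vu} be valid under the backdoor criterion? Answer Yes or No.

Backdoor paths from Kt to Rh (paths whose first edge points into Kt):
  P1: Kt <- Tk -> Rh
Condition 1 (no descendant of Kt in the set): holds — descendants of Kt are {Rh}; none are in {Vu}.
Condition 2 (every backdoor path blocked by {Vu}):
  P1: open — no interior node is in the conditioning set.
{Vu} does not satisfy the backdoor criterion.

No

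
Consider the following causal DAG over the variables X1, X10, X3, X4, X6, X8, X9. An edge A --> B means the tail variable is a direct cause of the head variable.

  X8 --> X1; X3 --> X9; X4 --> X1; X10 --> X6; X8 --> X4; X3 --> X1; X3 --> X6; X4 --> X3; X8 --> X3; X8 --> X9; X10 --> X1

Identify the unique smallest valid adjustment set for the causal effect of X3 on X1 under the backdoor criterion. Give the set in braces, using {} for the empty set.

Variables eligible for adjustment (non-descendants of X3, excluding X3 and X1): {X10, X4, X8}.
Backdoor paths from X3 to X1:
  P1: X3 <- X8 -> X4 -> X1
  P2: X3 <- X8 -> X1
  P3: X3 <- X4 <- X8 -> X1
  P4: X3 <- X4 -> X1
The empty set is not sufficient: P1 (X3 <- X8 -> X4 -> X1) has no collider blocking it and no conditioned non-collider, so it is open.
Try {X4, X8}:
  P1: blocked at fork node X8 ∈ conditioning set.
  P2: blocked at fork node X8 ∈ conditioning set.
  P3: blocked at chain node X4 ∈ conditioning set.
  P4: blocked at fork node X4 ∈ conditioning set.
{X4, X8} contains no descendant of X3 and blocks every backdoor path.
Every element of {X4, X8} is needed (dropping X4 leaves P4 open; dropping X8 leaves P2 open), so no proper subset is valid.
Among all size-2 subsets of the eligible variables, only {X4, X8} blocks every backdoor path, so it is the unique smallest valid adjustment set.

{X4, X8}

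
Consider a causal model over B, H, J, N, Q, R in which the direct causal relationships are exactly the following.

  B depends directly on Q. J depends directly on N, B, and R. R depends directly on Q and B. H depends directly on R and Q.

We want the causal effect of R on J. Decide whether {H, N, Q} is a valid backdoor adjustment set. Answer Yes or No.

Backdoor paths from R to J (paths whose first edge points into R):
  P1: R <- Q -> B -> J
  P2: R <- B -> J
Condition 1 (no descendant of R in the set): FAILS — H is a descendant of R.
Condition 2 (every backdoor path blocked by {H, N, Q}):
  P1: blocked at fork node Q ∈ conditioning set.
  P2: open — no interior node is in the conditioning set.
{H, N, Q} does not satisfy the backdoor criterion.

No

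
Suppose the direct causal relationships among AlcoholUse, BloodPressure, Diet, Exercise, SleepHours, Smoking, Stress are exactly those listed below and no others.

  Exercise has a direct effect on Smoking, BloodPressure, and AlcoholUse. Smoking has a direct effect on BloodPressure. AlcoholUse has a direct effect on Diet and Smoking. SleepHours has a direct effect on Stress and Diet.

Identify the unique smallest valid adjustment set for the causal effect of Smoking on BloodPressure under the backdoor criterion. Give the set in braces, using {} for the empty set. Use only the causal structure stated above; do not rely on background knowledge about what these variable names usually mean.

{Exercise}

Variables eligible for adjustment (non-descendants of Smoking, excluding Smoking and BloodPressure): {AlcoholUse, Diet, Exercise, SleepHours, Stress}.
Backdoor paths from Smoking to BloodPressure:
  P1: Smoking <- Exercise -> BloodPressure
  P2: Smoking <- AlcoholUse <- Exercise -> BloodPressure
The empty set is not sufficient: P1 (Smoking <- Exercise -> BloodPressure) has no collider blocking it and no conditioned non-collider, so it is open.
Try {Exercise}:
  P1: blocked at fork node Exercise ∈ conditioning set.
  P2: blocked at fork node Exercise ∈ conditioning set.
{Exercise} contains no descendant of Smoking and blocks every backdoor path.
No other singleton works — e.g. {SleepHours} leaves P1 open — so {Exercise} is the unique smallest valid adjustment set.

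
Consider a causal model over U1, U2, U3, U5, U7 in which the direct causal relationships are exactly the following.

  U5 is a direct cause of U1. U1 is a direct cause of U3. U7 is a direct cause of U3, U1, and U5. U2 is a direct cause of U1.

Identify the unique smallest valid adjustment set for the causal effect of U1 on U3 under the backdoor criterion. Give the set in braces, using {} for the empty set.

{U7}

Variables eligible for adjustment (non-descendants of U1, excluding U1 and U3): {U2, U5, U7}.
Backdoor paths from U1 to U3:
  P1: U1 <- U7 -> U3
  P2: U1 <- U5 <- U7 -> U3
The empty set is not sufficient: P1 (U1 <- U7 -> U3) has no collider blocking it and no conditioned non-collider, so it is open.
Try {U7}:
  P1: blocked at fork node U7 ∈ conditioning set.
  P2: blocked at fork node U7 ∈ conditioning set.
{U7} contains no descendant of U1 and blocks every backdoor path.
No other singleton works — e.g. {U2} leaves P1 open — so {U7} is the unique smallest valid adjustment set.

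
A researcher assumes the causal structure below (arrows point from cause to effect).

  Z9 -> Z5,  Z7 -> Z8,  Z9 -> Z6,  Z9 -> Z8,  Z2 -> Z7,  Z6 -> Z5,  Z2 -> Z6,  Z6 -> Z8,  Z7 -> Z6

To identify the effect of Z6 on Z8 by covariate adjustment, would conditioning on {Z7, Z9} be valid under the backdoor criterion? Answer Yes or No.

Backdoor paths from Z6 to Z8 (paths whose first edge points into Z6):
  P1: Z6 <- Z9 -> Z8
  P2: Z6 <- Z2 -> Z7 -> Z8
  P3: Z6 <- Z7 -> Z8
Condition 1 (no descendant of Z6 in the set): holds — descendants of Z6 are {Z5, Z8}; none are in {Z7, Z9}.
Condition 2 (every backdoor path blocked by {Z7, Z9}):
  P1: blocked at fork node Z9 ∈ conditioning set.
  P2: blocked at chain node Z7 ∈ conditioning set.
  P3: blocked at fork node Z7 ∈ conditioning set.
{Z7, Z9} satisfies the backdoor criterion.

Yes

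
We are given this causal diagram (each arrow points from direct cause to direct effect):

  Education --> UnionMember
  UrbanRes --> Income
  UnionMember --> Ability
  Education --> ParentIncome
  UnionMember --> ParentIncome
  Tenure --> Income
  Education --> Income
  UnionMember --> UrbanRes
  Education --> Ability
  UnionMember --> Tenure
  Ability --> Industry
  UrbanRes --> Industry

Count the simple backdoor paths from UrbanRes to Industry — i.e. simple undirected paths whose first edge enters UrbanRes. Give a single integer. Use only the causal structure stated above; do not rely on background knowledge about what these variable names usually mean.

A backdoor path from UrbanRes to Industry is any simple undirected path whose first edge points into UrbanRes (i.e. leaves UrbanRes via a parent).
Parents of UrbanRes: {UnionMember}.
Enumerating:
  P1: UrbanRes <- UnionMember <- Education -> Ability -> Industry
  P2: UrbanRes <- UnionMember -> Tenure -> Income <- Education -> Ability -> Industry
  P3: UrbanRes <- UnionMember -> Ability -> Industry
  P4: UrbanRes <- UnionMember -> ParentIncome <- Education -> Ability -> Industry
That exhausts the simple backdoor paths. Count: 4.

4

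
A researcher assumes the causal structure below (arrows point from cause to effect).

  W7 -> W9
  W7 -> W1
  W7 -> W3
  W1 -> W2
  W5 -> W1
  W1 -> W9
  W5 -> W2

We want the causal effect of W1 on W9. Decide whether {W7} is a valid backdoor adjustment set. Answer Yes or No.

Yes

Backdoor paths from W1 to W9 (paths whose first edge points into W1):
  P1: W1 <- W7 -> W9
Condition 1 (no descendant of W1 in the set): holds — descendants of W1 are {W2, W9}; none are in {W7}.
Condition 2 (every backdoor path blocked by {W7}):
  P1: blocked at fork node W7 ∈ conditioning set.
{W7} satisfies the backdoor criterion.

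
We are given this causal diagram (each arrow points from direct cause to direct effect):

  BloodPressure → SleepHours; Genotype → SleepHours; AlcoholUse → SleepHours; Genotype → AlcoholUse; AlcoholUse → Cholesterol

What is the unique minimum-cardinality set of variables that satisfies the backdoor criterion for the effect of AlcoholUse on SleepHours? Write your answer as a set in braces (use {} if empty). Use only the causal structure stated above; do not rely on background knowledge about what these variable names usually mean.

{Genotype}

Variables eligible for adjustment (non-descendants of AlcoholUse, excluding AlcoholUse and SleepHours): {BloodPressure, Genotype}.
Backdoor paths from AlcoholUse to SleepHours:
  P1: AlcoholUse <- Genotype -> SleepHours
The empty set is not sufficient: P1 (AlcoholUse <- Genotype -> SleepHours) has no collider blocking it and no conditioned non-collider, so it is open.
Try {Genotype}:
  P1: blocked at fork node Genotype ∈ conditioning set.
{Genotype} contains no descendant of AlcoholUse and blocks every backdoor path.
No other singleton works — e.g. {BloodPressure} leaves P1 open — so {Genotype} is the unique smallest valid adjustment set.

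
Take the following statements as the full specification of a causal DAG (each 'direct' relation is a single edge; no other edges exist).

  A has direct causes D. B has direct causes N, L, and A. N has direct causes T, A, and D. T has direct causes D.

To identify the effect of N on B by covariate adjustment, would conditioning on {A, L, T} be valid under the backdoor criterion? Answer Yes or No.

Backdoor paths from N to B (paths whose first edge points into N):
  P1: N <- D -> A -> B
  P2: N <- A -> B
  P3: N <- T <- D -> A -> B
Condition 1 (no descendant of N in the set): holds — descendants of N are {B}; none are in {A, L, T}.
Condition 2 (every backdoor path blocked by {A, L, T}):
  P1: blocked at chain node A ∈ conditioning set.
  P2: blocked at fork node A ∈ conditioning set.
  P3: blocked at chain node T ∈ conditioning set.
{A, L, T} satisfies the backdoor criterion.

Yes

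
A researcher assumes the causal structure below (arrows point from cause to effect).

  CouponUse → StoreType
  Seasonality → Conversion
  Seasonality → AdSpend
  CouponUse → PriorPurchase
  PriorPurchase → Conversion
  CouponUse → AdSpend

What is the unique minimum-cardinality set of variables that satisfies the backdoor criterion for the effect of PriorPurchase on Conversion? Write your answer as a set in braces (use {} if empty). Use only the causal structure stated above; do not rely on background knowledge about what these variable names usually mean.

{}

Variables eligible for adjustment (non-descendants of PriorPurchase, excluding PriorPurchase and Conversion): {AdSpend, CouponUse, Seasonality, StoreType}.
Backdoor paths from PriorPurchase to Conversion:
  P1: PriorPurchase <- CouponUse -> AdSpend <- Seasonality -> Conversion
Each backdoor path contains an unconditioned collider, so every path is already blocked with the empty conditioning set:
  P1: blocked at collider AdSpend (neither it nor any descendant is in the conditioning set).
The empty set is therefore the unique smallest valid set.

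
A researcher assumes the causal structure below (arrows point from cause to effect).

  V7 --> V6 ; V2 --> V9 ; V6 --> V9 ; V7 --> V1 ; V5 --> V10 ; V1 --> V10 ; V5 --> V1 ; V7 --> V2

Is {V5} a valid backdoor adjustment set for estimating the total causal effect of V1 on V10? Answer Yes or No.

Yes

Backdoor paths from V1 to V10 (paths whose first edge points into V1):
  P1: V1 <- V5 -> V10
Condition 1 (no descendant of V1 in the set): holds — descendants of V1 are {V10}; none are in {V5}.
Condition 2 (every backdoor path blocked by {V5}):
  P1: blocked at fork node V5 ∈ conditioning set.
{V5} satisfies the backdoor criterion.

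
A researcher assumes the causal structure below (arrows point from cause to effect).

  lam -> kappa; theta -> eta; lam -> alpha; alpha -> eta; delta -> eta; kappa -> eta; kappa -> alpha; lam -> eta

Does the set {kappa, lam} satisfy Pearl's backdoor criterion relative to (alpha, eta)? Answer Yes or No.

Backdoor paths from alpha to eta (paths whose first edge points into alpha):
  P1: alpha <- lam -> kappa -> eta
  P2: alpha <- lam -> eta
  P3: alpha <- kappa <- lam -> eta
  P4: alpha <- kappa -> eta
Condition 1 (no descendant of alpha in the set): holds — descendants of alpha are {eta}; none are in {kappa, lam}.
Condition 2 (every backdoor path blocked by {kappa, lam}):
  P1: blocked at fork node lam ∈ conditioning set.
  P2: blocked at fork node lam ∈ conditioning set.
  P3: blocked at chain node kappa ∈ conditioning set.
  P4: blocked at fork node kappa ∈ conditioning set.
{kappa, lam} satisfies the backdoor criterion.

Yes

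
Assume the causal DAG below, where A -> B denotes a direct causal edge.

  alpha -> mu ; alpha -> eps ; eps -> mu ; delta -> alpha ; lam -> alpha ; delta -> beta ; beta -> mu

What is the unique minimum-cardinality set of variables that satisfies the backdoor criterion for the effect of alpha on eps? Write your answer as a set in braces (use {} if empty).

Variables eligible for adjustment (non-descendants of alpha, excluding alpha and eps): {beta, delta, lam}.
Backdoor paths from alpha to eps:
  P1: alpha <- delta -> beta -> mu <- eps
Each backdoor path contains an unconditioned collider, so every path is already blocked with the empty conditioning set:
  P1: blocked at collider mu (neither it nor any descendant is in the conditioning set).
The empty set is therefore the unique smallest valid set.

{}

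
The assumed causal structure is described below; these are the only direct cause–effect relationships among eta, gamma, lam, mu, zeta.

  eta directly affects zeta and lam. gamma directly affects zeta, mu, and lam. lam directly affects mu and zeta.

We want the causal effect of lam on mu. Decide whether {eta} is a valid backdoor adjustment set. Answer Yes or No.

Backdoor paths from lam to mu (paths whose first edge points into lam):
  P1: lam <- gamma -> mu
  P2: lam <- eta -> zeta <- gamma -> mu
Condition 1 (no descendant of lam in the set): holds — descendants of lam are {mu, zeta}; none are in {eta}.
Condition 2 (every backdoor path blocked by {eta}):
  P1: open — no interior node is in the conditioning set.
  P2: blocked at fork node eta ∈ conditioning set.
{eta} does not satisfy the backdoor criterion.

No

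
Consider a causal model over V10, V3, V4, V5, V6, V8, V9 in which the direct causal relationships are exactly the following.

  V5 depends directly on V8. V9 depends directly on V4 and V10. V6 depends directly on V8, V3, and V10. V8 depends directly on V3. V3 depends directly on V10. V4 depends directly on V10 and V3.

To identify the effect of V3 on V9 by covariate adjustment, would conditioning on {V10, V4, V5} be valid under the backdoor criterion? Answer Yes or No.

Backdoor paths from V3 to V9 (paths whose first edge points into V3):
  P1: V3 <- V10 -> V4 -> V9
  P2: V3 <- V10 -> V9
Condition 1 (no descendant of V3 in the set): FAILS — V4 and V5 are descendants of V3.
Condition 2 (every backdoor path blocked by {V10, V4, V5}):
  P1: blocked at fork node V10 ∈ conditioning set.
  P2: blocked at fork node V10 ∈ conditioning set.
{V10, V4, V5} does not satisfy the backdoor criterion.

No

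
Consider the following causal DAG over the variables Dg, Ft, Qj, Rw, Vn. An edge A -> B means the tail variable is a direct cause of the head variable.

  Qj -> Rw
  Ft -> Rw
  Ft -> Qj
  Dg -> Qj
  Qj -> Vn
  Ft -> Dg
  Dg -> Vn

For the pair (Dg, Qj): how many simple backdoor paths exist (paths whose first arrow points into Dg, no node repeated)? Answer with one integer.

2

A backdoor path from Dg to Qj is any simple undirected path whose first edge points into Dg (i.e. leaves Dg via a parent).
Parents of Dg: {Ft}.
Enumerating:
  P1: Dg <- Ft -> Qj
  P2: Dg <- Ft -> Rw <- Qj
That exhausts the simple backdoor paths. Count: 2.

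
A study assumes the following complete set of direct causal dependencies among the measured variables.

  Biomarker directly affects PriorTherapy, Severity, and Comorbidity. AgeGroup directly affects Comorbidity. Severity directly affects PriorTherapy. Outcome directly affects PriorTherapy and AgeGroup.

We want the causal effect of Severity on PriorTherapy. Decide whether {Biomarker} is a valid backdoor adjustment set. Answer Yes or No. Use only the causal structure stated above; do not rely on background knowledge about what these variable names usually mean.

Backdoor paths from Severity to PriorTherapy (paths whose first edge points into Severity):
  P1: Severity <- Biomarker -> PriorTherapy
  P2: Severity <- Biomarker -> Comorbidity <- AgeGroup <- Outcome -> PriorTherapy
Condition 1 (no descendant of Severity in the set): holds — descendants of Severity are {PriorTherapy}; none are in {Biomarker}.
Condition 2 (every backdoor path blocked by {Biomarker}):
  P1: blocked at fork node Biomarker ∈ conditioning set.
  P2: blocked at fork node Biomarker ∈ conditioning set.
{Biomarker} satisfies the backdoor criterion.

Yes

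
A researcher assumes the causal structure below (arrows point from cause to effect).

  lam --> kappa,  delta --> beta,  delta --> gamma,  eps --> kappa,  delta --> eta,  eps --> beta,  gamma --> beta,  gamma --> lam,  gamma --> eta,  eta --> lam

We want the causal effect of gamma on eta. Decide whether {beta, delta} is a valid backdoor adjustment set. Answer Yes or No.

No

Backdoor paths from gamma to eta (paths whose first edge points into gamma):
  P1: gamma <- delta -> eta
  P2: gamma <- delta -> beta <- eps -> kappa <- lam <- eta
Condition 1 (no descendant of gamma in the set): FAILS — beta is a descendant of gamma.
Condition 2 (every backdoor path blocked by {beta, delta}):
  P1: blocked at fork node delta ∈ conditioning set.
  P2: blocked at fork node delta ∈ conditioning set.
{beta, delta} does not satisfy the backdoor criterion.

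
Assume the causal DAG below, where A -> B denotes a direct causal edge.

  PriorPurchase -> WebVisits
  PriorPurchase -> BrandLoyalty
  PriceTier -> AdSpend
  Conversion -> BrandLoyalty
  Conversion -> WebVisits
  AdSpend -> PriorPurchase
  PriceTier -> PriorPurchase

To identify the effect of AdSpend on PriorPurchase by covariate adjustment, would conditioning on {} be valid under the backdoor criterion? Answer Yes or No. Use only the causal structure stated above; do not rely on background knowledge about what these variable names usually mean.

No

Backdoor paths from AdSpend to PriorPurchase (paths whose first edge points into AdSpend):
  P1: AdSpend <- PriceTier -> PriorPurchase
Condition 1 (no descendant of AdSpend in the set): holds — descendants of AdSpend are {BrandLoyalty, PriorPurchase, WebVisits}; none are in {}.
Condition 2 (every backdoor path blocked by {}):
  P1: open — no interior node is in the conditioning set.
{} does not satisfy the backdoor criterion.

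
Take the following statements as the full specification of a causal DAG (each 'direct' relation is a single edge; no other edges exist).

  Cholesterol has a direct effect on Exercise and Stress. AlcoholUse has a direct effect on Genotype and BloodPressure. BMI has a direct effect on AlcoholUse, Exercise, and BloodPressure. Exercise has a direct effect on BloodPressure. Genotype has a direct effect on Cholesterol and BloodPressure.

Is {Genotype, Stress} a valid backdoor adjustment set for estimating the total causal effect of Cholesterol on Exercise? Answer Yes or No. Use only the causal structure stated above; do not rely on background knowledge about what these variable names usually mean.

No

Backdoor paths from Cholesterol to Exercise (paths whose first edge points into Cholesterol):
  P1: Cholesterol <- Genotype <- AlcoholUse <- BMI -> Exercise
  P2: Cholesterol <- Genotype <- AlcoholUse <- BMI -> BloodPressure <- Exercise
  P3: Cholesterol <- Genotype <- AlcoholUse -> BloodPressure <- BMI -> Exercise
  P4: Cholesterol <- Genotype <- AlcoholUse -> BloodPressure <- Exercise
  P5: Cholesterol <- Genotype -> BloodPressure <- BMI -> Exercise
  P6: Cholesterol <- Genotype -> BloodPressure <- AlcoholUse <- BMI -> Exercise
  P7: Cholesterol <- Genotype -> BloodPressure <- Exercise
Condition 1 (no descendant of Cholesterol in the set): FAILS — Stress is a descendant of Cholesterol.
Condition 2 (every backdoor path blocked by {Genotype, Stress}):
  P1: blocked at chain node Genotype ∈ conditioning set.
  P2: blocked at chain node Genotype ∈ conditioning set.
  P3: blocked at chain node Genotype ∈ conditioning set.
  P4: blocked at chain node Genotype ∈ conditioning set.
  P5: blocked at fork node Genotype ∈ conditioning set.
  P6: blocked at fork node Genotype ∈ conditioning set.
  P7: blocked at fork node Genotype ∈ conditioning set.
{Genotype, Stress} does not satisfy the backdoor criterion.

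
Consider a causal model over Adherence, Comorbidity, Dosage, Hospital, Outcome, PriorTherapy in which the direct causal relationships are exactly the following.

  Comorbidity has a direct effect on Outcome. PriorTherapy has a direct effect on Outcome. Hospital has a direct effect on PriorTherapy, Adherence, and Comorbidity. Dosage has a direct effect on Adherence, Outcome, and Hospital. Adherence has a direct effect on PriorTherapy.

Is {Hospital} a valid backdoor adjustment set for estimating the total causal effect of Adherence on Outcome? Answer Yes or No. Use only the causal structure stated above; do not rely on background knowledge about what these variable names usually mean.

Backdoor paths from Adherence to Outcome (paths whose first edge points into Adherence):
  P1: Adherence <- Dosage -> Hospital -> Comorbidity -> Outcome
  P2: Adherence <- Dosage -> Hospital -> PriorTherapy -> Outcome
  P3: Adherence <- Dosage -> Outcome
  P4: Adherence <- Hospital <- Dosage -> Outcome
  P5: Adherence <- Hospital -> Comorbidity -> Outcome
  P6: Adherence <- Hospital -> PriorTherapy -> Outcome
Condition 1 (no descendant of Adherence in the set): holds — descendants of Adherence are {Outcome, PriorTherapy}; none are in {Hospital}.
Condition 2 (every backdoor path blocked by {Hospital}):
  P1: blocked at chain node Hospital ∈ conditioning set.
  P2: blocked at chain node Hospital ∈ conditioning set.
  P3: open — no interior node is in the conditioning set.
  P4: blocked at chain node Hospital ∈ conditioning set.
  P5: blocked at fork node Hospital ∈ conditioning set.
  P6: blocked at fork node Hospital ∈ conditioning set.
{Hospital} does not satisfy the backdoor criterion.

No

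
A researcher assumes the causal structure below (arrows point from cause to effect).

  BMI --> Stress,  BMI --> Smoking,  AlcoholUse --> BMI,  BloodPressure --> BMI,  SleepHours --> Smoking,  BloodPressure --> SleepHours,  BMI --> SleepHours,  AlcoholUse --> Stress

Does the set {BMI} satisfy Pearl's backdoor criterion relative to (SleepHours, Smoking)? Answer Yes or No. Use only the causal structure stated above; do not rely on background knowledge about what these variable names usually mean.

Yes

Backdoor paths from SleepHours to Smoking (paths whose first edge points into SleepHours):
  P1: SleepHours <- BloodPressure -> BMI -> Smoking
  P2: SleepHours <- BMI -> Smoking
Condition 1 (no descendant of SleepHours in the set): holds — descendants of SleepHours are {Smoking}; none are in {BMI}.
Condition 2 (every backdoor path blocked by {BMI}):
  P1: blocked at chain node BMI ∈ conditioning set.
  P2: blocked at fork node BMI ∈ conditioning set.
{BMI} satisfies the backdoor criterion.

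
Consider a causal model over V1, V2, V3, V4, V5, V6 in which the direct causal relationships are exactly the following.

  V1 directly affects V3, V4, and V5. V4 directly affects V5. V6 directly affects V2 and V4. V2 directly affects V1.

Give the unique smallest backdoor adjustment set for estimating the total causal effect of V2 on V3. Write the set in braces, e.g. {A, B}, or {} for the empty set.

Variables eligible for adjustment (non-descendants of V2, excluding V2 and V3): {V6}.
Backdoor paths from V2 to V3:
  P1: V2 <- V6 -> V4 <- V1 -> V3
  P2: V2 <- V6 -> V4 -> V5 <- V1 -> V3
Each backdoor path contains an unconditioned collider, so every path is already blocked with the empty conditioning set:
  P1: blocked at collider V4 (neither it nor any descendant is in the conditioning set).
  P2: blocked at collider V5 (neither it nor any descendant is in the conditioning set).
The empty set is therefore the unique smallest valid set.

{}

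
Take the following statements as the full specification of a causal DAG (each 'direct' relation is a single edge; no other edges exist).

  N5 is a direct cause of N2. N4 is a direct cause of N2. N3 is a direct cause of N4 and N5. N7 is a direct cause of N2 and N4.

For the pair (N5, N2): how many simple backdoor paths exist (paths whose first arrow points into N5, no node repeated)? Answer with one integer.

A backdoor path from N5 to N2 is any simple undirected path whose first edge points into N5 (i.e. leaves N5 via a parent).
Parents of N5: {N3}.
Enumerating:
  P1: N5 <- N3 -> N4 <- N7 -> N2
  P2: N5 <- N3 -> N4 -> N2
That exhausts the simple backdoor paths. Count: 2.

2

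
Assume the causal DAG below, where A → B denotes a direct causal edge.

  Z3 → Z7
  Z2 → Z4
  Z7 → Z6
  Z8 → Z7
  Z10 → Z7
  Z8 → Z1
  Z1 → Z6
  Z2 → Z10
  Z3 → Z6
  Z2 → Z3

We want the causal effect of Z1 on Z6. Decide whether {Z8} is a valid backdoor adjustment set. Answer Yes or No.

Backdoor paths from Z1 to Z6 (paths whose first edge points into Z1):
  P1: Z1 <- Z8 -> Z7 <- Z3 -> Z6
  P2: Z1 <- Z8 -> Z7 <- Z10 <- Z2 -> Z3 -> Z6
  P3: Z1 <- Z8 -> Z7 -> Z6
Condition 1 (no descendant of Z1 in the set): holds — descendants of Z1 are {Z6}; none are in {Z8}.
Condition 2 (every backdoor path blocked by {Z8}):
  P1: blocked at fork node Z8 ∈ conditioning set.
  P2: blocked at fork node Z8 ∈ conditioning set.
  P3: blocked at fork node Z8 ∈ conditioning set.
{Z8} satisfies the backdoor criterion.

Yes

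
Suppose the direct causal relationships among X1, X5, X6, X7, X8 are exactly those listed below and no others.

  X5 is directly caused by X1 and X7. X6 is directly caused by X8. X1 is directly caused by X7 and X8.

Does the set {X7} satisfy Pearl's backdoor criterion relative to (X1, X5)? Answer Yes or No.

Yes

Backdoor paths from X1 to X5 (paths whose first edge points into X1):
  P1: X1 <- X7 -> X5
Condition 1 (no descendant of X1 in the set): holds — descendants of X1 are {X5}; none are in {X7}.
Condition 2 (every backdoor path blocked by {X7}):
  P1: blocked at fork node X7 ∈ conditioning set.
{X7} satisfies the backdoor criterion.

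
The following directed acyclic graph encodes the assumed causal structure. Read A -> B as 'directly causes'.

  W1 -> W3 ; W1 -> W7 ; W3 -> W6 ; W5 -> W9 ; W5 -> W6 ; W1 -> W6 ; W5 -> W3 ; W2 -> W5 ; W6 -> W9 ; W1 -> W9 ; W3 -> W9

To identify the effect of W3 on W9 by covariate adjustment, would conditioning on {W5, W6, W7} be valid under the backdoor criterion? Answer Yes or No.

Backdoor paths from W3 to W9 (paths whose first edge points into W3):
  P1: W3 <- W1 -> W6 <- W5 -> W9
  P2: W3 <- W1 -> W6 -> W9
  P3: W3 <- W1 -> W9
  P4: W3 <- W5 -> W6 <- W1 -> W9
  P5: W3 <- W5 -> W6 -> W9
  P6: W3 <- W5 -> W9
Condition 1 (no descendant of W3 in the set): FAILS — W6 is a descendant of W3.
Condition 2 (every backdoor path blocked by {W5, W6, W7}):
  P1: blocked at fork node W5 ∈ conditioning set.
  P2: blocked at chain node W6 ∈ conditioning set.
  P3: open — no interior node is in the conditioning set.
  P4: blocked at fork node W5 ∈ conditioning set.
  P5: blocked at fork node W5 ∈ conditioning set.
  P6: blocked at fork node W5 ∈ conditioning set.
{W5, W6, W7} does not satisfy the backdoor criterion.

No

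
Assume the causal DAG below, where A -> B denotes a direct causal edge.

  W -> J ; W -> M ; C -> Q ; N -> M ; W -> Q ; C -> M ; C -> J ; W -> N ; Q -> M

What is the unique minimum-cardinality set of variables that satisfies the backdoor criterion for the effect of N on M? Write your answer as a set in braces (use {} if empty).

Variables eligible for adjustment (non-descendants of N, excluding N and M): {C, J, Q, W}.
Backdoor paths from N to M:
  P1: N <- W -> Q <- C -> M
  P2: N <- W -> Q -> M
  P3: N <- W -> J <- C -> Q -> M
  P4: N <- W -> J <- C -> M
  P5: N <- W -> M
The empty set is not sufficient: P2 (N <- W -> Q -> M) has no collider blocking it and no conditioned non-collider, so it is open.
Try {W}:
  P1: blocked at fork node W ∈ conditioning set.
  P2: blocked at fork node W ∈ conditioning set.
  P3: blocked at fork node W ∈ conditioning set.
  P4: blocked at fork node W ∈ conditioning set.
  P5: blocked at fork node W ∈ conditioning set.
{W} contains no descendant of N and blocks every backdoor path.
No other singleton works — e.g. {C} leaves P2 open — so {W} is the unique smallest valid adjustment set.

{W}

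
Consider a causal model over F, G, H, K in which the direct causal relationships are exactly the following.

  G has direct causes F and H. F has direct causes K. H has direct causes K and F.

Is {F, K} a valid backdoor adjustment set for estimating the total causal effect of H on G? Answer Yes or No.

Backdoor paths from H to G (paths whose first edge points into H):
  P1: H <- K -> F -> G
  P2: H <- F -> G
Condition 1 (no descendant of H in the set): holds — descendants of H are {G}; none are in {F, K}.
Condition 2 (every backdoor path blocked by {F, K}):
  P1: blocked at fork node K ∈ conditioning set.
  P2: blocked at fork node F ∈ conditioning set.
{F, K} satisfies the backdoor criterion.

Yes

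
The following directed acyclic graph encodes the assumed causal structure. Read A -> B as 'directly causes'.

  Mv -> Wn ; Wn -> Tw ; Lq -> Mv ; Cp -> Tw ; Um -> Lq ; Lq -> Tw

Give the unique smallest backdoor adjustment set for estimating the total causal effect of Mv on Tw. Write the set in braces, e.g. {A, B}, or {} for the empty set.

Variables eligible for adjustment (non-descendants of Mv, excluding Mv and Tw): {Cp, Lq, Um}.
Backdoor paths from Mv to Tw:
  P1: Mv <- Lq -> Tw
The empty set is not sufficient: P1 (Mv <- Lq -> Tw) has no collider blocking it and no conditioned non-collider, so it is open.
Try {Lq}:
  P1: blocked at fork node Lq ∈ conditioning set.
{Lq} contains no descendant of Mv and blocks every backdoor path.
No other singleton works — e.g. {Um} leaves P1 open — so {Lq} is the unique smallest valid adjustment set.

{Lq}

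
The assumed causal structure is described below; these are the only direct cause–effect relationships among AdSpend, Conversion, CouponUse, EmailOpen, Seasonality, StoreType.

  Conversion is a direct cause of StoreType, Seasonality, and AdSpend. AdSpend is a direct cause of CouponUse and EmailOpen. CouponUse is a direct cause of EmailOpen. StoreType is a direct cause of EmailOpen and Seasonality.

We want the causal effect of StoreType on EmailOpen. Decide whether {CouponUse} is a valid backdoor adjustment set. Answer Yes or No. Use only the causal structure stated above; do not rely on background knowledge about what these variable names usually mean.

Backdoor paths from StoreType to EmailOpen (paths whose first edge points into StoreType):
  P1: StoreType <- Conversion -> AdSpend -> CouponUse -> EmailOpen
  P2: StoreType <- Conversion -> AdSpend -> EmailOpen
Condition 1 (no descendant of StoreType in the set): holds — descendants of StoreType are {EmailOpen, Seasonality}; none are in {CouponUse}.
Condition 2 (every backdoor path blocked by {CouponUse}):
  P1: blocked at chain node CouponUse ∈ conditioning set.
  P2: open — no interior node is in the conditioning set.
{CouponUse} does not satisfy the backdoor criterion.

No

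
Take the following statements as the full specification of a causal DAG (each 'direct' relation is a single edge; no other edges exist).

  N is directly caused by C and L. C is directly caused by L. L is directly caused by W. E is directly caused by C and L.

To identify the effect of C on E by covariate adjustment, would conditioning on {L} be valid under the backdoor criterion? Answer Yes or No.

Yes

Backdoor paths from C to E (paths whose first edge points into C):
  P1: C <- L -> E
Condition 1 (no descendant of C in the set): holds — descendants of C are {E, N}; none are in {L}.
Condition 2 (every backdoor path blocked by {L}):
  P1: blocked at fork node L ∈ conditioning set.
{L} satisfies the backdoor criterion.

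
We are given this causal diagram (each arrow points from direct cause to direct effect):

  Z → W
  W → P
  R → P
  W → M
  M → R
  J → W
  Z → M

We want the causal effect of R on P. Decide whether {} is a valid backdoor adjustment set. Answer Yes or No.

No

Backdoor paths from R to P (paths whose first edge points into R):
  P1: R <- M <- Z -> W -> P
  P2: R <- M <- W -> P
Condition 1 (no descendant of R in the set): holds — descendants of R are {P}; none are in {}.
Condition 2 (every backdoor path blocked by {}):
  P1: open — no interior node is in the conditioning set.
  P2: open — no interior node is in the conditioning set.
{} does not satisfy the backdoor criterion.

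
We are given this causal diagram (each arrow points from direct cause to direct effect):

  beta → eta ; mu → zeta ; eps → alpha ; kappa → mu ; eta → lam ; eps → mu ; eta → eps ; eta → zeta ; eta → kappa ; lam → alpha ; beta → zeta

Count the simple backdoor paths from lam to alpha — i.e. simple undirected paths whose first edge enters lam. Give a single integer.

A backdoor path from lam to alpha is any simple undirected path whose first edge points into lam (i.e. leaves lam via a parent).
Parents of lam: {eta}.
Enumerating:
  P1: lam <- eta <- beta -> zeta <- mu <- eps -> alpha
  P2: lam <- eta -> kappa -> mu <- eps -> alpha
  P3: lam <- eta -> eps -> alpha
  P4: lam <- eta -> zeta <- mu <- eps -> alpha
That exhausts the simple backdoor paths. Count: 4.

4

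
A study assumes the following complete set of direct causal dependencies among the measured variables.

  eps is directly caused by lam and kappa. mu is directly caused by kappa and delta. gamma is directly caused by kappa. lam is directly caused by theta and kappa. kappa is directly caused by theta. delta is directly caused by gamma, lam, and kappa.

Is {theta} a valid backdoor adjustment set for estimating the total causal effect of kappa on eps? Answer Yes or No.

Yes

Backdoor paths from kappa to eps (paths whose first edge points into kappa):
  P1: kappa <- theta -> lam -> eps
Condition 1 (no descendant of kappa in the set): holds — descendants of kappa are {delta, eps, gamma, lam, mu}; none are in {theta}.
Condition 2 (every backdoor path blocked by {theta}):
  P1: blocked at fork node theta ∈ conditioning set.
{theta} satisfies the backdoor criterion.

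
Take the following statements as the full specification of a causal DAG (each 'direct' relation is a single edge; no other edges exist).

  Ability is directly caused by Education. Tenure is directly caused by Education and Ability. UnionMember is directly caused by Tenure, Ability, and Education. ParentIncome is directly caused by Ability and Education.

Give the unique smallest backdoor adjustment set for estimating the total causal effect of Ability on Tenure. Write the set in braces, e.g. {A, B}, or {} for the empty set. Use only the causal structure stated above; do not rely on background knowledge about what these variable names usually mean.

{Education}

Variables eligible for adjustment (non-descendants of Ability, excluding Ability and Tenure): {Education}.
Backdoor paths from Ability to Tenure:
  P1: Ability <- Education -> Tenure
  P2: Ability <- Education -> UnionMember <- Tenure
The empty set is not sufficient: P1 (Ability <- Education -> Tenure) has no collider blocking it and no conditioned non-collider, so it is open.
Try {Education}:
  P1: blocked at fork node Education ∈ conditioning set.
  P2: blocked at fork node Education ∈ conditioning set.
{Education} contains no descendant of Ability and blocks every backdoor path.
{Education} is the unique smallest valid adjustment set.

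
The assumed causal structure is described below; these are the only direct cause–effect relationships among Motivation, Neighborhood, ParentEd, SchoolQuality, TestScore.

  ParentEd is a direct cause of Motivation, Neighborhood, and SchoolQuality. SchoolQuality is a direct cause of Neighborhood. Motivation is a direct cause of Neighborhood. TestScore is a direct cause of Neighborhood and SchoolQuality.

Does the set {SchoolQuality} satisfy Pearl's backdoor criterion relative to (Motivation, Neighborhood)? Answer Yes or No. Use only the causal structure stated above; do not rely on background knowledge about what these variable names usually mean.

No

Backdoor paths from Motivation to Neighborhood (paths whose first edge points into Motivation):
  P1: Motivation <- ParentEd -> SchoolQuality <- TestScore -> Neighborhood
  P2: Motivation <- ParentEd -> SchoolQuality -> Neighborhood
  P3: Motivation <- ParentEd -> Neighborhood
Condition 1 (no descendant of Motivation in the set): holds — descendants of Motivation are {Neighborhood}; none are in {SchoolQuality}.
Condition 2 (every backdoor path blocked by {SchoolQuality}):
  P1: open — collider(s) SchoolQuality are conditioned on (or have a conditioned descendant) and no non-collider on the path is in the set.
  P2: blocked at chain node SchoolQuality ∈ conditioning set.
  P3: open — no interior node is in the conditioning set.
{SchoolQuality} does not satisfy the backdoor criterion.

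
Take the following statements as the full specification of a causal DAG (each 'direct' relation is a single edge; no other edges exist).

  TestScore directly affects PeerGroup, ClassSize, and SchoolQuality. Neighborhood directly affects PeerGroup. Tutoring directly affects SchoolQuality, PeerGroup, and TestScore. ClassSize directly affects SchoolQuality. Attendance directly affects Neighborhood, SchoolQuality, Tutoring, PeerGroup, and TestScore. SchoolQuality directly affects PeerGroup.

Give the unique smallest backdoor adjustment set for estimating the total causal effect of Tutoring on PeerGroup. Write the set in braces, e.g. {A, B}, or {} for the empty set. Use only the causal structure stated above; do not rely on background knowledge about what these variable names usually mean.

Variables eligible for adjustment (non-descendants of Tutoring, excluding Tutoring and PeerGroup): {Attendance, Neighborhood}.
Backdoor paths from Tutoring to PeerGroup:
  P1: Tutoring <- Attendance -> Neighborhood -> PeerGroup
  P2: Tutoring <- Attendance -> TestScore -> ClassSize -> SchoolQuality -> PeerGroup
  P3: Tutoring <- Attendance -> TestScore -> SchoolQuality -> PeerGroup
  P4: Tutoring <- Attendance -> TestScore -> PeerGroup
  P5: Tutoring <- Attendance -> SchoolQuality <- TestScore -> PeerGroup
  P6: Tutoring <- Attendance -> SchoolQuality <- ClassSize <- TestScore -> PeerGroup
  P7: Tutoring <- Attendance -> SchoolQuality -> PeerGroup
  P8: Tutoring <- Attendance -> PeerGroup
The empty set is not sufficient: P1 (Tutoring <- Attendance -> Neighborhood -> PeerGroup) has no collider blocking it and no conditioned non-collider, so it is open.
Try {Attendance}:
  P1: blocked at fork node Attendance ∈ conditioning set.
  P2: blocked at fork node Attendance ∈ conditioning set.
  P3: blocked at fork node Attendance ∈ conditioning set.
  P4: blocked at fork node Attendance ∈ conditioning set.
  P5: blocked at fork node Attendance ∈ conditioning set.
  P6: blocked at fork node Attendance ∈ conditioning set.
  P7: blocked at fork node Attendance ∈ conditioning set.
  P8: blocked at fork node Attendance ∈ conditioning set.
{Attendance} contains no descendant of Tutoring and blocks every backdoor path.
No other singleton works — e.g. {Neighborhood} leaves P2 open — so {Attendance} is the unique smallest valid adjustment set.

{Attendance}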